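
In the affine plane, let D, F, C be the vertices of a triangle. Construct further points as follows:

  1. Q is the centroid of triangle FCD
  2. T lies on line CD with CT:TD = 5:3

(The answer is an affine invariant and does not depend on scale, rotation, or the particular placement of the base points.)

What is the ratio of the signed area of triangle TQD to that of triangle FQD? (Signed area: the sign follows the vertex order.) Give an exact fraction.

[TQD]:[FQD] = -3/8

Set D = (0, 0), F = (1, 0), C = (0, 1); any affine frame gives the same invariant.
1. Q is the centroid of triangle FCD ⇒ Q = (1/3, 1/3)
2. T lies on line CD with CT:TD = 5:3 ⇒ T = (0, 3/8)
2·[TQD] = -1/8, 2·[FQD] = 1/3
[TQD]:[FQD] = -1/8:1/3 = -3/8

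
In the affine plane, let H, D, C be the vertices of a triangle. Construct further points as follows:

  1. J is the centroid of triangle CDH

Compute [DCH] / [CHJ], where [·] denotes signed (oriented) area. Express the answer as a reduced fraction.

[DCH]:[CHJ] = 3

Work in coordinates with H = (0, 0), D = (1, 0), C = (0, 1).
1. J is the centroid of triangle CDH ⇒ J = (1/3, 1/3)
2·[DCH] = 1, 2·[CHJ] = 1/3
[DCH]:[CHJ] = 1:1/3 = 3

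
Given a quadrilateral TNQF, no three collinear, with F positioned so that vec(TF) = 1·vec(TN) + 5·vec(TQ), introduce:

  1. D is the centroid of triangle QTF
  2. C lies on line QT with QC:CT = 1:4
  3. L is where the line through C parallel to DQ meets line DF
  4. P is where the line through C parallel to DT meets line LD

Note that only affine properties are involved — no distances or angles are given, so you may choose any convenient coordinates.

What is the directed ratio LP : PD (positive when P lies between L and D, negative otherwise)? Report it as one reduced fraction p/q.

LP:PD = -3/4

Set T = (0, 0), N = (1, 0), Q = (0, 1), F = (1, 5); any affine frame gives the same invariant.
1. D is the centroid of triangle QTF ⇒ D = (1/3, 2)
2. C lies on line QT with QC:CT = 1:4 ⇒ C = (0, 4/5)
3. L is where the line through C parallel to DQ meets line DF ⇒ L = (1/5, 7/5)
4. P is where the line through C parallel to DT meets line LD ⇒ P = (-1/5, -2/5)
P = L + t·(D−L) with t = -3, so LP:PD = t:(1−t) = -3:4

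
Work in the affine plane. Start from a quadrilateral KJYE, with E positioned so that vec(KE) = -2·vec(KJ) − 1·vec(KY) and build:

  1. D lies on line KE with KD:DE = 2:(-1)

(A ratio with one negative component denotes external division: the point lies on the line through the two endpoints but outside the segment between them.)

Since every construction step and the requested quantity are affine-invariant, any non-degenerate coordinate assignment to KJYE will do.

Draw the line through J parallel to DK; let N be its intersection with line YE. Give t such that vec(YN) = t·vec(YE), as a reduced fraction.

t = 3/2

Assign K = (0, 0), J = (1, 0), Y = (0, 1), E = (-2, -1) — the answer is frame-independent, so this choice is without loss of generality.
1. D lies on line KE with KD:DE = 2:(-1) ⇒ D = (-4, -2)
through J parallel to DK: direction (4, 2); meets YE at N = (-3, -2)
N = Y + t·(E−Y) with t = 3/2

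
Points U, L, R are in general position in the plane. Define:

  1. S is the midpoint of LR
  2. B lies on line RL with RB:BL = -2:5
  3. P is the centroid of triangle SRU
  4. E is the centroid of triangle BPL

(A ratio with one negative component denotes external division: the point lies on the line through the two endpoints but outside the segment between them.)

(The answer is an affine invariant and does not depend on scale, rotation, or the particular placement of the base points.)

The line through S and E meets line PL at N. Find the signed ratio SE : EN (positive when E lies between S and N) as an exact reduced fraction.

SE:EN = -1/10

Set U = (0, 0), L = (1, 0), R = (0, 1); any affine frame gives the same invariant.
1. S is the midpoint of LR ⇒ S = (1/2, 1/2)
2. B lies on line RL with RB:BL = -2:5 ⇒ B = (-2/3, 5/3)
3. P is the centroid of triangle SRU ⇒ P = (1/6, 1/2)
4. E is the centroid of triangle BPL ⇒ E = (1/6, 13/18)
line SE meets PL at N = (7/2, -3/2)
E = S + t·(N−S) with t = -1/9, so SE:EN = -1/9:10/9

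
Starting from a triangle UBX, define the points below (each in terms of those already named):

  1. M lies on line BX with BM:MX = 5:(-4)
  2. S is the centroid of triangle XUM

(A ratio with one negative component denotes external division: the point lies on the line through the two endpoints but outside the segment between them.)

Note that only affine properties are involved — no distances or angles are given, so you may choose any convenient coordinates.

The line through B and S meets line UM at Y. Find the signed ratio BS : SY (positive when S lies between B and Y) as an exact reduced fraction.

BS:SY = 11/4

Set U = (0, 0), B = (1, 0), X = (0, 1); any affine frame gives the same invariant.
1. M lies on line BX with BM:MX = 5:(-4) ⇒ M = (-4, 5)
2. S is the centroid of triangle XUM ⇒ S = (-4/3, 2)
line BS meets UM at Y = (-24/11, 30/11)
S = B + t·(Y−B) with t = 11/15, so BS:SY = 11/15:4/15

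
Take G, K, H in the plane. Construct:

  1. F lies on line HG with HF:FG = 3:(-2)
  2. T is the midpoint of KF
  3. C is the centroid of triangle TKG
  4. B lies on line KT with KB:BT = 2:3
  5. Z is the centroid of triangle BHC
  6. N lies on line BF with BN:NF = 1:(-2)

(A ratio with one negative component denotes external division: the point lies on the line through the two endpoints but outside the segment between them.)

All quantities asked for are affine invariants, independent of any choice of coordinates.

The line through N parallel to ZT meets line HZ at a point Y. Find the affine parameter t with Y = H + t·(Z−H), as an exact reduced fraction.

Work in coordinates with G = (0, 0), K = (1, 0), H = (0, 1).
1. F lies on line HG with HF:FG = 3:(-2) ⇒ F = (0, -2)
2. T is the midpoint of KF ⇒ T = (1/2, -1)
3. C is the centroid of triangle TKG ⇒ C = (1/2, -1/3)
4. B lies on line KT with KB:BT = 2:3 ⇒ B = (4/5, -2/5)
5. Z is the centroid of triangle BHC ⇒ Z = (13/30, 4/45)
6. N lies on line BF with BN:NF = 1:(-2) ⇒ N = (8/5, 6/5)
through N parallel to ZT: direction (1/15, -49/45); meets HZ at Y = (1027/555, -4813/1665)
Y = H + t·(Z−H) with t = 158/37

t = 158/37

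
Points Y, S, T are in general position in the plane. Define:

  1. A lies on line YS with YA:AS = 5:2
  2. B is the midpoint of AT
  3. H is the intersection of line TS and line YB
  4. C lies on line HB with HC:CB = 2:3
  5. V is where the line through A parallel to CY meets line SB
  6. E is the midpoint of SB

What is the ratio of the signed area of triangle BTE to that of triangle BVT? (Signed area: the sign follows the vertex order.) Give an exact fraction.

[BTE]:[BVT] = -7/10

Assign Y = (0, 0), S = (1, 0), T = (0, 1) — the answer is frame-independent, so this choice is without loss of generality.
1. A lies on line YS with YA:AS = 5:2 ⇒ A = (5/7, 0)
2. B is the midpoint of AT ⇒ B = (5/14, 1/2)
3. H is the intersection of line TS and line YB ⇒ H = (5/12, 7/12)
4. C lies on line HB with HC:CB = 2:3 ⇒ C = (11/28, 11/20)
5. V is where the line through A parallel to CY meets line SB ⇒ V = (40/49, 1/7)
6. E is the midpoint of SB ⇒ E = (19/28, 1/4)
2·[BTE] = -1/14, 2·[BVT] = 5/49
[BTE]:[BVT] = -1/14:5/49 = -7/10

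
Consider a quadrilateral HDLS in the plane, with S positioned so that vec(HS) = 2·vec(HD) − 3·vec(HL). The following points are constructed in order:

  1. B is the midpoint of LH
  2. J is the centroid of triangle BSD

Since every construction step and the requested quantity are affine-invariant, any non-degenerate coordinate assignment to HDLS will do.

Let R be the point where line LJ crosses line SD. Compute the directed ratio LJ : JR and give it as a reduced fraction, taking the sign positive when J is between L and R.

Work in coordinates with H = (0, 0), D = (1, 0), L = (0, 1), S = (2, -3).
1. B is the midpoint of LH ⇒ B = (0, 1/2)
2. J is the centroid of triangle BSD ⇒ J = (1, -5/6)
line LJ meets SD at R = (12/7, -15/7)
J = L + t·(R−L) with t = 7/12, so LJ:JR = 7/12:5/12

LJ:JR = 7/5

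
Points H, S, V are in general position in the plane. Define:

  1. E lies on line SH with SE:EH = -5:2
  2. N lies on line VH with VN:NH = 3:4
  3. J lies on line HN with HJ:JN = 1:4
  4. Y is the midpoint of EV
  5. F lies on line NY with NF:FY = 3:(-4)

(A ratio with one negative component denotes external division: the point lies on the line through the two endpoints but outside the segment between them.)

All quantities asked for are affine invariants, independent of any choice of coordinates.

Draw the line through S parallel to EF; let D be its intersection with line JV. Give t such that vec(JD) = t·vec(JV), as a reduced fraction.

Set H = (0, 0), S = (1, 0), V = (0, 1); any affine frame gives the same invariant.
1. E lies on line SH with SE:EH = -5:2 ⇒ E = (-2/3, 0)
2. N lies on line VH with VN:NH = 3:4 ⇒ N = (0, 4/7)
3. J lies on line HN with HJ:JN = 1:4 ⇒ J = (0, 4/35)
4. Y is the midpoint of EV ⇒ Y = (-1/3, 1/2)
5. F lies on line NY with NF:FY = 3:(-4) ⇒ F = (1, 11/14)
through S parallel to EF: direction (5/3, 11/14); meets JV at D = (0, -33/70)
D = J + t·(V−J) with t = -41/62

t = -41/62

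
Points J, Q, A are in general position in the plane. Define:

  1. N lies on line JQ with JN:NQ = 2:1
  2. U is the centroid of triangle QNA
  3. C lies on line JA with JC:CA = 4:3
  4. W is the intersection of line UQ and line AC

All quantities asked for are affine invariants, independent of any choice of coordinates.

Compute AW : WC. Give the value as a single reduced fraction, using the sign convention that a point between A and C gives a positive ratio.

AW:WC = 7/5

Set J = (0, 0), Q = (1, 0), A = (0, 1); any affine frame gives the same invariant.
1. N lies on line JQ with JN:NQ = 2:1 ⇒ N = (2/3, 0)
2. U is the centroid of triangle QNA ⇒ U = (5/9, 1/3)
3. C lies on line JA with JC:CA = 4:3 ⇒ C = (0, 4/7)
4. W is the intersection of line UQ and line AC ⇒ W = (0, 3/4)
W = A + t·(C−A) with t = 7/12, so AW:WC = t:(1−t) = 7/12:5/12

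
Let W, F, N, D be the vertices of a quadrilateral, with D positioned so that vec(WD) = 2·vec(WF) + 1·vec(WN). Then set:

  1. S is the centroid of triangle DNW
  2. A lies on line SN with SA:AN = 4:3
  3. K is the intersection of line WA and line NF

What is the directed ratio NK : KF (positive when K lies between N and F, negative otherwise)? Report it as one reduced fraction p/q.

Choose coordinates W = (0, 0), F = (1, 0), N = (0, 1), D = (2, 1).
1. S is the centroid of triangle DNW ⇒ S = (2/3, 2/3)
2. A lies on line SN with SA:AN = 4:3 ⇒ A = (2/7, 6/7)
3. K is the intersection of line WA and line NF ⇒ K = (1/4, 3/4)
K = N + t·(F−N) with t = 1/4, so NK:KF = t:(1−t) = 1/4:3/4

NK:KF = 1/3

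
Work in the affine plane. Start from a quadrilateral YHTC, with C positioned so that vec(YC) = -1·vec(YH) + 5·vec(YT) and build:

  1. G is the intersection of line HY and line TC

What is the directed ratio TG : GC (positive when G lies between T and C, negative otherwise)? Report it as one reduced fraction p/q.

Assign Y = (0, 0), H = (1, 0), T = (0, 1), C = (-1, 5) — the answer is frame-independent, so this choice is without loss of generality.
1. G is the intersection of line HY and line TC ⇒ G = (1/4, 0)
G = T + t·(C−T) with t = -1/4, so TG:GC = t:(1−t) = -1/4:5/4

TG:GC = -1/5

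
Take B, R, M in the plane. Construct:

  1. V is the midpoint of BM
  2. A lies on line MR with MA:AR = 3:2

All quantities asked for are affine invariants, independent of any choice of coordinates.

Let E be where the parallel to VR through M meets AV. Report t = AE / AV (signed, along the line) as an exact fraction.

Choose coordinates B = (0, 0), R = (1, 0), M = (0, 1).
1. V is the midpoint of BM ⇒ V = (0, 1/2)
2. A lies on line MR with MA:AR = 3:2 ⇒ A = (3/5, 2/5)
through M parallel to VR: direction (1, -1/2); meets AV at E = (3/2, 1/4)
E = A + t·(V−A) with t = -3/2

t = -3/2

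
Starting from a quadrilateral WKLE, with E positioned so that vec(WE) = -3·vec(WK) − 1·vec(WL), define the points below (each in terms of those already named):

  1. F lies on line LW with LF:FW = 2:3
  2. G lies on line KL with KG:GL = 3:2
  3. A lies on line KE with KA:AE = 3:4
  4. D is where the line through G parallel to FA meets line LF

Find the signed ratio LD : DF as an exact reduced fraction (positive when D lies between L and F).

LD:DF = -61/36

Assign W = (0, 0), K = (1, 0), L = (0, 1), E = (-3, -1) — the answer is frame-independent, so this choice is without loss of generality.
1. F lies on line LW with LF:FW = 2:3 ⇒ F = (0, 3/5)
2. G lies on line KL with KG:GL = 3:2 ⇒ G = (2/5, 3/5)
3. A lies on line KE with KA:AE = 3:4 ⇒ A = (-5/7, -3/7)
4. D is where the line through G parallel to FA meets line LF ⇒ D = (0, 3/125)
D = L + t·(F−L) with t = 61/25, so LD:DF = t:(1−t) = 61/25:-36/25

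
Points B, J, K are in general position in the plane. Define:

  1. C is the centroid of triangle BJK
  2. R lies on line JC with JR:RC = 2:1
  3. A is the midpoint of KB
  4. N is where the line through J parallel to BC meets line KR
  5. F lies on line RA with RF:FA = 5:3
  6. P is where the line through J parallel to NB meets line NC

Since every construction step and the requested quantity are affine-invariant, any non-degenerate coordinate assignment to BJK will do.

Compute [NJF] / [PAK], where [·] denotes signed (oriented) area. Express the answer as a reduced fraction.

[NJF]:[PAK] = -19/28

Work in coordinates with B = (0, 0), J = (1, 0), K = (0, 1).
1. C is the centroid of triangle BJK ⇒ C = (1/3, 1/3)
2. R lies on line JC with JR:RC = 2:1 ⇒ R = (5/9, 2/9)
3. A is the midpoint of KB ⇒ A = (0, 1/2)
4. N is where the line through J parallel to BC meets line KR ⇒ N = (5/6, -1/6)
5. F lies on line RA with RF:FA = 5:3 ⇒ F = (5/24, 19/48)
6. P is where the line through J parallel to NB meets line NC ⇒ P = (7/12, 1/12)
2·[NJF] = 19/96, 2·[PAK] = -7/24
[NJF]:[PAK] = 19/96:-7/24 = -19/28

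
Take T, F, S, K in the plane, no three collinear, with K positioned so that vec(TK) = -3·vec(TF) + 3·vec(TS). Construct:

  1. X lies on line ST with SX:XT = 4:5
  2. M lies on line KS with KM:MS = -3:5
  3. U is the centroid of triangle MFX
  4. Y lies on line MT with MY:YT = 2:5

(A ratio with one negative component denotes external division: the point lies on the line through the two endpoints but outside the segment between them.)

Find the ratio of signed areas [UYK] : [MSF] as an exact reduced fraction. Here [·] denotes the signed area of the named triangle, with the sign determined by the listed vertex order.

Assign T = (0, 0), F = (1, 0), S = (0, 1), K = (-3, 3) — the answer is frame-independent, so this choice is without loss of generality.
1. X lies on line ST with SX:XT = 4:5 ⇒ X = (0, 5/9)
2. M lies on line KS with KM:MS = -3:5 ⇒ M = (-15/2, 6)
3. U is the centroid of triangle MFX ⇒ U = (-13/6, 59/27)
4. Y lies on line MT with MY:YT = 2:5 ⇒ Y = (-75/14, 30/7)
2·[UYK] = -107/126, 2·[MSF] = -5/2
[UYK]:[MSF] = -107/126:-5/2 = 107/315

[UYK]:[MSF] = 107/315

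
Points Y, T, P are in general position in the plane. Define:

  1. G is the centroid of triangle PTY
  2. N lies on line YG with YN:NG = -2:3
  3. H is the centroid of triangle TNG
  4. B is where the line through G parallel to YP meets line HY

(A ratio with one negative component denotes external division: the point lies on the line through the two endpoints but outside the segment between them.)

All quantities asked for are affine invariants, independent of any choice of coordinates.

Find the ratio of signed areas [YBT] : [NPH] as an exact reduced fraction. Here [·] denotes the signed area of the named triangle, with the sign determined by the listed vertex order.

[YBT]:[NPH] = -3/20

Work in coordinates with Y = (0, 0), T = (1, 0), P = (0, 1).
1. G is the centroid of triangle PTY ⇒ G = (1/3, 1/3)
2. N lies on line YG with YN:NG = -2:3 ⇒ N = (-2/3, -2/3)
3. H is the centroid of triangle TNG ⇒ H = (2/9, -1/9)
4. B is where the line through G parallel to YP meets line HY ⇒ B = (1/3, -1/6)
2·[YBT] = 1/6, 2·[NPH] = -10/9
[YBT]:[NPH] = 1/6:-10/9 = -3/20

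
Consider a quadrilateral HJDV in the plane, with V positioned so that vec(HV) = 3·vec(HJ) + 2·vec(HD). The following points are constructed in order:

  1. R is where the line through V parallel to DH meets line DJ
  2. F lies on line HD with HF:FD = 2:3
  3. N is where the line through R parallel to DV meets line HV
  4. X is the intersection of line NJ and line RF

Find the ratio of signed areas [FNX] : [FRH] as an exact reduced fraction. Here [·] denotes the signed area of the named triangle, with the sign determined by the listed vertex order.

[FNX]:[FRH] = -170/21

Set H = (0, 0), J = (1, 0), D = (0, 1), V = (3, 2); any affine frame gives the same invariant.
1. R is where the line through V parallel to DH meets line DJ ⇒ R = (3, -2)
2. F lies on line HD with HF:FD = 2:3 ⇒ F = (0, 2/5)
3. N is where the line through R parallel to DV meets line HV ⇒ N = (-9, -6)
4. X is the intersection of line NJ and line RF ⇒ X = (5/7, -6/35)
2·[FNX] = 68/7, 2·[FRH] = -6/5
[FNX]:[FRH] = 68/7:-6/5 = -170/21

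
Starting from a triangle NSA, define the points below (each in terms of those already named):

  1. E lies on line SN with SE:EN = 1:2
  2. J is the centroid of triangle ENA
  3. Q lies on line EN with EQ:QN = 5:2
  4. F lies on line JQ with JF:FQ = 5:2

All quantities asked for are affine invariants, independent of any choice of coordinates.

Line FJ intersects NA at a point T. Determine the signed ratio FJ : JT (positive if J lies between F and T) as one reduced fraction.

FJ:JT = -5/49

Choose coordinates N = (0, 0), S = (1, 0), A = (0, 1).
1. E lies on line SN with SE:EN = 1:2 ⇒ E = (2/3, 0)
2. J is the centroid of triangle ENA ⇒ J = (2/9, 1/3)
3. Q lies on line EN with EQ:QN = 5:2 ⇒ Q = (4/21, 0)
4. F lies on line JQ with JF:FQ = 5:2 ⇒ F = (88/441, 2/21)
line FJ meets NA at T = (0, -2)
J = F + t·(T−F) with t = -5/44, so FJ:JT = -5/44:49/44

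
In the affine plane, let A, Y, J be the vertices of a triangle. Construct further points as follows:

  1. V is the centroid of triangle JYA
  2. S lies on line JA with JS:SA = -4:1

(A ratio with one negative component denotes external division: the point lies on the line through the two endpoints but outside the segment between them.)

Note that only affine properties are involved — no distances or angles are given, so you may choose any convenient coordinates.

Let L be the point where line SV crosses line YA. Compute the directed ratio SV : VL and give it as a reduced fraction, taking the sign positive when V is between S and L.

SV:VL = -2

Assign A = (0, 0), Y = (1, 0), J = (0, 1) — the answer is frame-independent, so this choice is without loss of generality.
1. V is the centroid of triangle JYA ⇒ V = (1/3, 1/3)
2. S lies on line JA with JS:SA = -4:1 ⇒ S = (0, -1/3)
line SV meets YA at L = (1/6, 0)
V = S + t·(L−S) with t = 2, so SV:VL = 2:-1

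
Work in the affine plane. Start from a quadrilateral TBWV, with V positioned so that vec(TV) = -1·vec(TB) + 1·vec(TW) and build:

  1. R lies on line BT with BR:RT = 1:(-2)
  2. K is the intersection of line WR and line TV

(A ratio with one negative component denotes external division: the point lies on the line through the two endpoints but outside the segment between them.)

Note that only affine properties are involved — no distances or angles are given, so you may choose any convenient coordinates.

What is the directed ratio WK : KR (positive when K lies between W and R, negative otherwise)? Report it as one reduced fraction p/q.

Set T = (0, 0), B = (1, 0), W = (0, 1), V = (-1, 1); any affine frame gives the same invariant.
1. R lies on line BT with BR:RT = 1:(-2) ⇒ R = (2, 0)
2. K is the intersection of line WR and line TV ⇒ K = (-2, 2)
K = W + t·(R−W) with t = -1, so WK:KR = t:(1−t) = -1:2

WK:KR = -1/2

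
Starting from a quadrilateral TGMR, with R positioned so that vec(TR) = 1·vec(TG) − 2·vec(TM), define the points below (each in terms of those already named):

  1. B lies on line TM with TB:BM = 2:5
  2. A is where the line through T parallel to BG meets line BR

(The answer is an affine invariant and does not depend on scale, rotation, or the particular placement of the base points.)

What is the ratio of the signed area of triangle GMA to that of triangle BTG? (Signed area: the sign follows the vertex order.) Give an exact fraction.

[GMA]:[BTG] = 22/7

Assign T = (0, 0), G = (1, 0), M = (0, 1), R = (1, -2) — the answer is frame-independent, so this choice is without loss of generality.
1. B lies on line TM with TB:BM = 2:5 ⇒ B = (0, 2/7)
2. A is where the line through T parallel to BG meets line BR ⇒ A = (1/7, -2/49)
2·[GMA] = 44/49, 2·[BTG] = 2/7
[GMA]:[BTG] = 44/49:2/7 = 22/7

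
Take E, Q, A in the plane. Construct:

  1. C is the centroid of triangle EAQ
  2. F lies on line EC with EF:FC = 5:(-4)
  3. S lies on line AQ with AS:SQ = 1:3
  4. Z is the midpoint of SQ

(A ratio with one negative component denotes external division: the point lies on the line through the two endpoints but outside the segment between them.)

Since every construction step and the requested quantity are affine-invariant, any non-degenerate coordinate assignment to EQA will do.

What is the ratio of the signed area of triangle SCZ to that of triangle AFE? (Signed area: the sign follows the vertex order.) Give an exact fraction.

Work in coordinates with E = (0, 0), Q = (1, 0), A = (0, 1).
1. C is the centroid of triangle EAQ ⇒ C = (1/3, 1/3)
2. F lies on line EC with EF:FC = 5:(-4) ⇒ F = (5/3, 5/3)
3. S lies on line AQ with AS:SQ = 1:3 ⇒ S = (1/4, 3/4)
4. Z is the midpoint of SQ ⇒ Z = (5/8, 3/8)
2·[SCZ] = 1/8, 2·[AFE] = -5/3
[SCZ]:[AFE] = 1/8:-5/3 = -3/40

[SCZ]:[AFE] = -3/40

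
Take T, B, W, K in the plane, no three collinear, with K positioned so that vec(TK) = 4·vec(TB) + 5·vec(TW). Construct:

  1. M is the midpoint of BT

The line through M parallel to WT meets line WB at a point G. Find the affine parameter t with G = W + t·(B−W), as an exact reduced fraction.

Work in coordinates with T = (0, 0), B = (1, 0), W = (0, 1), K = (4, 5).
1. M is the midpoint of BT ⇒ M = (1/2, 0)
through M parallel to WT: direction (0, -1); meets WB at G = (1/2, 1/2)
G = W + t·(B−W) with t = 1/2

t = 1/2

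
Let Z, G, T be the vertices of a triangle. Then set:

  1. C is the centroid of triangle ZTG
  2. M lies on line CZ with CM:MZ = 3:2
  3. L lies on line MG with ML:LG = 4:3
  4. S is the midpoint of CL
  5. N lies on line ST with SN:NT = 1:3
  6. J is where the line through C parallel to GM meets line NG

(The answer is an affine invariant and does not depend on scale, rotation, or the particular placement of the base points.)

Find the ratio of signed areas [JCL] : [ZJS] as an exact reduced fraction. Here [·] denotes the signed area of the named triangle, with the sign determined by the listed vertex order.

Work in coordinates with Z = (0, 0), G = (1, 0), T = (0, 1).
1. C is the centroid of triangle ZTG ⇒ C = (1/3, 1/3)
2. M lies on line CZ with CM:MZ = 3:2 ⇒ M = (2/15, 2/15)
3. L lies on line MG with ML:LG = 4:3 ⇒ L = (22/35, 2/35)
4. S is the midpoint of CL ⇒ S = (101/210, 41/210)
5. N lies on line ST with SN:NT = 1:3 ⇒ N = (101/280, 111/280)
6. J is where the line through C parallel to GM meets line NG ⇒ J = (548/1085, 333/1085)
2·[JCL] = 43/1085, 2·[ZJS] = -319/6510
[JCL]:[ZJS] = 43/1085:-319/6510 = -258/319

[JCL]:[ZJS] = -258/319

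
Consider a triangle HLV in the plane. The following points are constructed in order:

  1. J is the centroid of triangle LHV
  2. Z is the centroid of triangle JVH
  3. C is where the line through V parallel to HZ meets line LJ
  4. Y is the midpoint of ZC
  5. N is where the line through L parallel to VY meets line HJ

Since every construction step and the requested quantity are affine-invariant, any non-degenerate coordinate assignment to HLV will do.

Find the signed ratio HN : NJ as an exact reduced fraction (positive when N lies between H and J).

Set H = (0, 0), L = (1, 0), V = (0, 1); any affine frame gives the same invariant.
1. J is the centroid of triangle LHV ⇒ J = (1/3, 1/3)
2. Z is the centroid of triangle JVH ⇒ Z = (1/9, 4/9)
3. C is where the line through V parallel to HZ meets line LJ ⇒ C = (-1/9, 5/9)
4. Y is the midpoint of ZC ⇒ Y = (0, 1/2)
5. N is where the line through L parallel to VY meets line HJ ⇒ N = (1, 1)
N = H + t·(J−H) with t = 3, so HN:NJ = t:(1−t) = 3:-2

HN:NJ = -3/2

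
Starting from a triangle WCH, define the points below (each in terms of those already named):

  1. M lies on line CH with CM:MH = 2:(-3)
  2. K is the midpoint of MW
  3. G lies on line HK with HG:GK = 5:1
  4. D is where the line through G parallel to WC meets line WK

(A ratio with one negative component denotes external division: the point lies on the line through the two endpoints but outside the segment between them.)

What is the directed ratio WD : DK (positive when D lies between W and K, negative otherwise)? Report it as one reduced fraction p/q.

Choose coordinates W = (0, 0), C = (1, 0), H = (0, 1).
1. M lies on line CH with CM:MH = 2:(-3) ⇒ M = (3, -2)
2. K is the midpoint of MW ⇒ K = (3/2, -1)
3. G lies on line HK with HG:GK = 5:1 ⇒ G = (5/4, -2/3)
4. D is where the line through G parallel to WC meets line WK ⇒ D = (1, -2/3)
D = W + t·(K−W) with t = 2/3, so WD:DK = t:(1−t) = 2/3:1/3

WD:DK = 2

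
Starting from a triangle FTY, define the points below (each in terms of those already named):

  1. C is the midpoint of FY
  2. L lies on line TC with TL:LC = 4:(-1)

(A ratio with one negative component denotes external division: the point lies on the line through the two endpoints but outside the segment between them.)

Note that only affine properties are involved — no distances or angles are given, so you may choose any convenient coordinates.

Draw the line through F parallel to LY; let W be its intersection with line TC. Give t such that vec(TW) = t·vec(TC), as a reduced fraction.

Assign F = (0, 0), T = (1, 0), Y = (0, 1) — the answer is frame-independent, so this choice is without loss of generality.
1. C is the midpoint of FY ⇒ C = (0, 1/2)
2. L lies on line TC with TL:LC = 4:(-1) ⇒ L = (-1/3, 2/3)
through F parallel to LY: direction (1/3, 1/3); meets TC at W = (1/3, 1/3)
W = T + t·(C−T) with t = 2/3

t = 2/3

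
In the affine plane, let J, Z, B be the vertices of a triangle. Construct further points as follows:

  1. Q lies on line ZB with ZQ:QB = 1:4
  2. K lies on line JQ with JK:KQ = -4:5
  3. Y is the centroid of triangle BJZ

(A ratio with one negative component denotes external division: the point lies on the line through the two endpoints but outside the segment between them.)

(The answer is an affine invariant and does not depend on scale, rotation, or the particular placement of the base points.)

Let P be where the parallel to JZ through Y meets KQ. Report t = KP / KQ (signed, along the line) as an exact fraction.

t = 17/15

Work in coordinates with J = (0, 0), Z = (1, 0), B = (0, 1).
1. Q lies on line ZB with ZQ:QB = 1:4 ⇒ Q = (4/5, 1/5)
2. K lies on line JQ with JK:KQ = -4:5 ⇒ K = (-16/5, -4/5)
3. Y is the centroid of triangle BJZ ⇒ Y = (1/3, 1/3)
through Y parallel to JZ: direction (1, 0); meets KQ at P = (4/3, 1/3)
P = K + t·(Q−K) with t = 17/15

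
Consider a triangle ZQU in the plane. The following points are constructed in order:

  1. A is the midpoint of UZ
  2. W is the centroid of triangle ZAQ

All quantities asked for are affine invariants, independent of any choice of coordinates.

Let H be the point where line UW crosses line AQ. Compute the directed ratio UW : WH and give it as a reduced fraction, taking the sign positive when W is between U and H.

Assign Z = (0, 0), Q = (1, 0), U = (0, 1) — the answer is frame-independent, so this choice is without loss of generality.
1. A is the midpoint of UZ ⇒ A = (0, 1/2)
2. W is the centroid of triangle ZAQ ⇒ W = (1/3, 1/6)
line UW meets AQ at H = (1/4, 3/8)
W = U + t·(H−U) with t = 4/3, so UW:WH = 4/3:-1/3

UW:WH = -4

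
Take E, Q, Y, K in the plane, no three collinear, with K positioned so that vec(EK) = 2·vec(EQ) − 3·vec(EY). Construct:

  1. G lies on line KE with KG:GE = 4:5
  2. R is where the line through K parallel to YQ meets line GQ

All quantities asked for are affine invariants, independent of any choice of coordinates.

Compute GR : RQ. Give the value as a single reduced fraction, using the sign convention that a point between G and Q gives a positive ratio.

Work in coordinates with E = (0, 0), Q = (1, 0), Y = (0, 1), K = (2, -3).
1. G lies on line KE with KG:GE = 4:5 ⇒ G = (10/9, -5/3)
2. R is where the line through K parallel to YQ meets line GQ ⇒ R = (8/7, -15/7)
R = G + t·(Q−G) with t = -2/7, so GR:RQ = t:(1−t) = -2/7:9/7

GR:RQ = -2/9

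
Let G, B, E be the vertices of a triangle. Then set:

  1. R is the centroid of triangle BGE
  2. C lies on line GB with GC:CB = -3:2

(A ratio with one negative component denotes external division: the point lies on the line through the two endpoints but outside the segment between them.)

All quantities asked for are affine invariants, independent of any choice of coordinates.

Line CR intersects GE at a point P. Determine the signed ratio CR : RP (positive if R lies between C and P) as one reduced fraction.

CR:RP = 8

Choose coordinates G = (0, 0), B = (1, 0), E = (0, 1).
1. R is the centroid of triangle BGE ⇒ R = (1/3, 1/3)
2. C lies on line GB with GC:CB = -3:2 ⇒ C = (3, 0)
line CR meets GE at P = (0, 3/8)
R = C + t·(P−C) with t = 8/9, so CR:RP = 8/9:1/9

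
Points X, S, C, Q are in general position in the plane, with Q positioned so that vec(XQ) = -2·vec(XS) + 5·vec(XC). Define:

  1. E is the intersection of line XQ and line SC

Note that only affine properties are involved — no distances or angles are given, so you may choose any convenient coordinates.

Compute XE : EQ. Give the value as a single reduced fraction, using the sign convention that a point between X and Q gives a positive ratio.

XE:EQ = 1/2

Set X = (0, 0), S = (1, 0), C = (0, 1), Q = (-2, 5); any affine frame gives the same invariant.
1. E is the intersection of line XQ and line SC ⇒ E = (-2/3, 5/3)
E = X + t·(Q−X) with t = 1/3, so XE:EQ = t:(1−t) = 1/3:2/3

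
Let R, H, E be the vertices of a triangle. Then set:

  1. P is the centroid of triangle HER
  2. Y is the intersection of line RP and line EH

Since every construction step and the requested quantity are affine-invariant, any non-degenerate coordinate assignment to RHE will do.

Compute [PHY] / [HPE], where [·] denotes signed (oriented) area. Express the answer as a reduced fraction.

[PHY]:[HPE] = -1/2

Assign R = (0, 0), H = (1, 0), E = (0, 1) — the answer is frame-independent, so this choice is without loss of generality.
1. P is the centroid of triangle HER ⇒ P = (1/3, 1/3)
2. Y is the intersection of line RP and line EH ⇒ Y = (1/2, 1/2)
2·[PHY] = 1/6, 2·[HPE] = -1/3
[PHY]:[HPE] = 1/6:-1/3 = -1/2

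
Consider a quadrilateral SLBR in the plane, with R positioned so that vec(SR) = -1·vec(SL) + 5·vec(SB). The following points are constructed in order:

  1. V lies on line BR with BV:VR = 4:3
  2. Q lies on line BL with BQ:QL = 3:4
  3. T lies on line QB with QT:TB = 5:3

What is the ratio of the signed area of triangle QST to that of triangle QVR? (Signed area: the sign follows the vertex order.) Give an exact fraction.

[QST]:[QVR] = 35/72

Set S = (0, 0), L = (1, 0), B = (0, 1), R = (-1, 5); any affine frame gives the same invariant.
1. V lies on line BR with BV:VR = 4:3 ⇒ V = (-4/7, 23/7)
2. Q lies on line BL with BQ:QL = 3:4 ⇒ Q = (3/7, 4/7)
3. T lies on line QB with QT:TB = 5:3 ⇒ T = (9/56, 47/56)
2·[QST] = -15/56, 2·[QVR] = -27/49
[QST]:[QVR] = -15/56:-27/49 = 35/72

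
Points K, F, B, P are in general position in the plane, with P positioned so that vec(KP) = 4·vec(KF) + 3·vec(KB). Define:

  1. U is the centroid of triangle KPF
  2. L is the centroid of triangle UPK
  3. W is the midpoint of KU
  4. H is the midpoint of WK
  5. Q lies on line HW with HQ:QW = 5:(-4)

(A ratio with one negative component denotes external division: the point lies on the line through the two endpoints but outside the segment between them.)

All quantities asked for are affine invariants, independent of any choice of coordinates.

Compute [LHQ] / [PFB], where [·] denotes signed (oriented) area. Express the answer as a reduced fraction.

[LHQ]:[PFB] = -5/72

Choose coordinates K = (0, 0), F = (1, 0), B = (0, 1), P = (4, 3).
1. U is the centroid of triangle KPF ⇒ U = (5/3, 1)
2. L is the centroid of triangle UPK ⇒ L = (17/9, 4/3)
3. W is the midpoint of KU ⇒ W = (5/6, 1/2)
4. H is the midpoint of WK ⇒ H = (5/12, 1/4)
5. Q lies on line HW with HQ:QW = 5:(-4) ⇒ Q = (5/2, 3/2)
2·[LHQ] = 5/12, 2·[PFB] = -6
[LHQ]:[PFB] = 5/12:-6 = -5/72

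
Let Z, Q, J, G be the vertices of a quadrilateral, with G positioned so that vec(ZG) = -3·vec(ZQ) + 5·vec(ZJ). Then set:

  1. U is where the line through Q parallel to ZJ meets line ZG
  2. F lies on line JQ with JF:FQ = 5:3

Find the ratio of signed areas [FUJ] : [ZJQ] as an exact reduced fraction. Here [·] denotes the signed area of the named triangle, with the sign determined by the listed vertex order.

[FUJ]:[ZJQ] = 25/24

Choose coordinates Z = (0, 0), Q = (1, 0), J = (0, 1), G = (-3, 5).
1. U is where the line through Q parallel to ZJ meets line ZG ⇒ U = (1, -5/3)
2. F lies on line JQ with JF:FQ = 5:3 ⇒ F = (5/8, 3/8)
2·[FUJ] = -25/24, 2·[ZJQ] = -1
[FUJ]:[ZJQ] = -25/24:-1 = 25/24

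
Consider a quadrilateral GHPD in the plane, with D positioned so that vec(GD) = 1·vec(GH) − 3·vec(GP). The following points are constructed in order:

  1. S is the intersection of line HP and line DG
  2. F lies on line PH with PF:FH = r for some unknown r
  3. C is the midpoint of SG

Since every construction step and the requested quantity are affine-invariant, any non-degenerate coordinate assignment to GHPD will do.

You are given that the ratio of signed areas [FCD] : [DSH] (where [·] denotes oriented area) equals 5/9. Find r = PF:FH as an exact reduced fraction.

r = -3/5

Set G = (0, 0), H = (1, 0), P = (0, 1), D = (1, -3); any affine frame gives the same invariant.
1. S is the intersection of line HP and line DG ⇒ S = (-1/2, 3/2)
2. With PF:FH = r, write λ = r/(r+1) so F = P + λ·(H−P); F is affine-linear in λ
3. C is the midpoint of SG ⇒ C = (-1/4, 3/4)
Every point depending on F is an affine combination of F and λ-independent points, so each such coordinate is linear in λ; the λ² term in each signed area is a multiple of (H−P)×(H−P) = 0, so 2·[FCD] and 2·[DSH] are each linear in λ. Evaluating at λ=0 and λ=1:
  2·[FCD] = 5/2·λ + 5/4,   2·[DSH] = -9/2
So [FCD]:[DSH] = (5/2·λ + 5/4) / (-9/2). Setting this equal to 5/9:
  5/2·λ + 5/4 = 5/9·(-9/2)  ⇒  λ = -3/2
Then r = λ/(1−λ) = (-3/2)/(5/2) = -3/5. Check: with r = -3/5, F = (-3/2, 5/2) and [FCD]:[DSH] = 5/9 as required.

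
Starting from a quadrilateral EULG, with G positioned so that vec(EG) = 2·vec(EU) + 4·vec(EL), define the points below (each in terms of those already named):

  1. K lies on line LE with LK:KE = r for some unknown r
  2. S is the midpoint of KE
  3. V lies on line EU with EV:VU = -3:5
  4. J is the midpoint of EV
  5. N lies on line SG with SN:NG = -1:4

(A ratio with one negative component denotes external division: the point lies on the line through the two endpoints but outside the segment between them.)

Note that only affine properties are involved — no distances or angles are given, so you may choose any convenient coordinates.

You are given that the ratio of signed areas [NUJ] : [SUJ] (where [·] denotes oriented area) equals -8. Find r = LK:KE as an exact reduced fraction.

r = 5/2

Assign E = (0, 0), U = (1, 0), L = (0, 1), G = (2, 4) — the answer is frame-independent, so this choice is without loss of generality.
1. With LK:KE = r, write λ = r/(r+1) so K = L + λ·(E−L); K is affine-linear in λ
2. S is the midpoint of KE ⇒ S is an affine combination of earlier points and hence also affine-linear in λ
3. V lies on line EU with EV:VU = -3:5 ⇒ V = (-3/2, 0)
4. J is the midpoint of EV ⇒ J = (-3/4, 0)
5. N lies on line SG with SN:NG = -1:4 ⇒ N is an affine combination of earlier points and hence also affine-linear in λ
Every point depending on K is an affine combination of K and λ-independent points, so each such coordinate is linear in λ; the λ² term in each signed area is a multiple of (E−L)×(E−L) = 0, so 2·[NUJ] and 2·[SUJ] are each linear in λ. Evaluating at λ=0 and λ=1:
  2·[NUJ] = 7/6·λ + 7/6,   2·[SUJ] = 7/8·λ − 7/8
So [NUJ]:[SUJ] = (7/6·λ + 7/6) / (7/8·λ − 7/8). Setting this equal to -8:
  7/6·λ + 7/6 = -8·(7/8·λ − 7/8)  ⇒  λ = 5/7
Then r = λ/(1−λ) = (5/7)/(2/7) = 5/2. Check: with r = 5/2, K = (0, 2/7) and [NUJ]:[SUJ] = -8 as required.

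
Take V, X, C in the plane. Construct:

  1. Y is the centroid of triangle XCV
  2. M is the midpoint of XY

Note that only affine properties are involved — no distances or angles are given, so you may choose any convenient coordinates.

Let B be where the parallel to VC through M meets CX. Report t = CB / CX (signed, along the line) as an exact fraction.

t = 2/3

Assign V = (0, 0), X = (1, 0), C = (0, 1) — the answer is frame-independent, so this choice is without loss of generality.
1. Y is the centroid of triangle XCV ⇒ Y = (1/3, 1/3)
2. M is the midpoint of XY ⇒ M = (2/3, 1/6)
through M parallel to VC: direction (0, 1); meets CX at B = (2/3, 1/3)
B = C + t·(X−C) with t = 2/3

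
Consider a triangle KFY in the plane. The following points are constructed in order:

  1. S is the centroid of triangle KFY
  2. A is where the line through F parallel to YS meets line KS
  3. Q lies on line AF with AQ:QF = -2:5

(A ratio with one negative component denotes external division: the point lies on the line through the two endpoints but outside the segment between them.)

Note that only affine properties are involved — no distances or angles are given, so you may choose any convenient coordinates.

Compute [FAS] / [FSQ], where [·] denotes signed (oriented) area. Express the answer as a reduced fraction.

[FAS]:[FSQ] = -3/5

Set K = (0, 0), F = (1, 0), Y = (0, 1); any affine frame gives the same invariant.
1. S is the centroid of triangle KFY ⇒ S = (1/3, 1/3)
2. A is where the line through F parallel to YS meets line KS ⇒ A = (2/3, 2/3)
3. Q lies on line AF with AQ:QF = -2:5 ⇒ Q = (4/9, 10/9)
2·[FAS] = 1/3, 2·[FSQ] = -5/9
[FAS]:[FSQ] = 1/3:-5/9 = -3/5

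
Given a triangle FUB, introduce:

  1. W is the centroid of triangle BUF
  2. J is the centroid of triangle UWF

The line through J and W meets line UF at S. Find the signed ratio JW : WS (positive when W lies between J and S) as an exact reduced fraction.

JW:WS = -2/3

Set F = (0, 0), U = (1, 0), B = (0, 1); any affine frame gives the same invariant.
1. W is the centroid of triangle BUF ⇒ W = (1/3, 1/3)
2. J is the centroid of triangle UWF ⇒ J = (4/9, 1/9)
line JW meets UF at S = (1/2, 0)
W = J + t·(S−J) with t = -2, so JW:WS = -2:3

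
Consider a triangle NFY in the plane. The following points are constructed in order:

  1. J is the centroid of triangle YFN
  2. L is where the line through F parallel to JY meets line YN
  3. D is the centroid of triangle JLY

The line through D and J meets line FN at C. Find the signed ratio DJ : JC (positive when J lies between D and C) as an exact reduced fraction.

DJ:JC = 7/3

Work in coordinates with N = (0, 0), F = (1, 0), Y = (0, 1).
1. J is the centroid of triangle YFN ⇒ J = (1/3, 1/3)
2. L is where the line through F parallel to JY meets line YN ⇒ L = (0, 2)
3. D is the centroid of triangle JLY ⇒ D = (1/9, 10/9)
line DJ meets FN at C = (3/7, 0)
J = D + t·(C−D) with t = 7/10, so DJ:JC = 7/10:3/10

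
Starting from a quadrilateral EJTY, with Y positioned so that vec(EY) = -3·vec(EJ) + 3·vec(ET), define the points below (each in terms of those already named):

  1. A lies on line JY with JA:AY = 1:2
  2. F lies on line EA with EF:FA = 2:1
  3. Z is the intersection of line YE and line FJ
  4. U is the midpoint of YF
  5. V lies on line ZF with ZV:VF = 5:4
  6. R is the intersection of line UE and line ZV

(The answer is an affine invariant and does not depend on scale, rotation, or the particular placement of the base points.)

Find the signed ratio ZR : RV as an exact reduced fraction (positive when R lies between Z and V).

ZR:RV = 18/17

Set E = (0, 0), J = (1, 0), T = (0, 1), Y = (-3, 3); any affine frame gives the same invariant.
1. A lies on line JY with JA:AY = 1:2 ⇒ A = (-1/3, 1)
2. F lies on line EA with EF:FA = 2:1 ⇒ F = (-2/9, 2/3)
3. Z is the intersection of line YE and line FJ ⇒ Z = (-6/5, 6/5)
4. U is the midpoint of YF ⇒ U = (-29/18, 11/6)
5. V lies on line ZF with ZV:VF = 5:4 ⇒ V = (-266/405, 122/135)
6. R is the intersection of line UE and line ZV ⇒ R = (-58/63, 22/21)
R = Z + t·(V−Z) with t = 18/35, so ZR:RV = t:(1−t) = 18/35:17/35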